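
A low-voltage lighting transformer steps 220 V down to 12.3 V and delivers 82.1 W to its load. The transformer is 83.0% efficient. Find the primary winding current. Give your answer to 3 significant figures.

P_in = P_out/η = 82.1/0.830 = 98.916 W.
I_p = P_in/V_p = 98.916/220 = 0.450 A.

I_p ≈ 0.450 A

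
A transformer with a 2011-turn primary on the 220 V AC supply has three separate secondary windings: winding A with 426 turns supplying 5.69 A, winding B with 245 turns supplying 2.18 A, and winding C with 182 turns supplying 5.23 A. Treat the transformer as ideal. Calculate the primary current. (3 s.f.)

I_p ≈ 1.94 A

V_A = 220 × 426/2011 = 46.604 V; V_B = 220 × 245/2011 = 26.803 V; V_C = 220 × 182/2011 = 19.910 V.
P_out = V_A I_A + V_B I_B + V_C I_C = 46.604×5.69 + 26.803×2.18 + 19.910×5.23 = 265.17 + 58.430 + 104.13 = 427.74 W.
Ideal ⇒ P_in = P_out, so I_p = P_out/V_p = 427.74/220 = 1.94 A.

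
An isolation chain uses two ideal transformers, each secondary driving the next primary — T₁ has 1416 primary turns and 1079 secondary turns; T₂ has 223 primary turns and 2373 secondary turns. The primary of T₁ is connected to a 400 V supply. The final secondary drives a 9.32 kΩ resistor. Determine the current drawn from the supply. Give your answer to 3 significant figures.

After T₁: V = 400.00 × 1079/1416 = 304.80 V.
After T₂: V = 304.80 × 2373/223 = 3243.5 V.
I_load = 3243.5/9320 = 0.34801 A, so P_out = 3243.5 × 0.34801 = 1128.8 W.
All ideal ⇒ P_in = P_out, so I_supply = 1128.8/400 = 2.82 A.

I_supply ≈ 2.82 A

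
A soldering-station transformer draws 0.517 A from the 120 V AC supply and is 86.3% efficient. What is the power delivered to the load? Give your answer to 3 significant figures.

P_in = V_p I_p = 120 × 0.517 = 62.040 W.
P_out = η P_in = 0.863 × 62.040 = 53.5 W.

P_out ≈ 53.5 W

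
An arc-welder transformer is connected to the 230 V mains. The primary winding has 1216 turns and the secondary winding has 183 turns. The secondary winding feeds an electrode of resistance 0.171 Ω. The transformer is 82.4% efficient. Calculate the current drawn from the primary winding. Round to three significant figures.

V_s = 230 × 183/1216 = 34.613 V.
I_s = V_s/R = 34.613/0.171 = 202.42 A.
P_out = V_s I_s = 34.613 × 202.42 = 7006.4 W.
P_in = P_out/η = 7006.4/0.824 = 8502.9 W.
I_p = P_in/V_p = 8502.9/230 = 37.0 A.

I_p ≈ 37.0 A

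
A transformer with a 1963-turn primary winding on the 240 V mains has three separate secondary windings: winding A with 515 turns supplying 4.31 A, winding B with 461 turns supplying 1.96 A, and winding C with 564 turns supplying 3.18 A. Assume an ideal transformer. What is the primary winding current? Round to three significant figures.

V_A = 240 × 515/1963 = 62.965 V; V_B = 240 × 461/1963 = 56.363 V; V_C = 240 × 564/1963 = 68.956 V.
P_out = V_A I_A + V_B I_B + V_C I_C = 62.965×4.31 + 56.363×1.96 + 68.956×3.18 = 271.38 + 110.47 + 219.28 = 601.13 W.
Ideal ⇒ P_in = P_out, so I_p = P_out/V_p = 601.13/240 = 2.50 A.

I_p ≈ 2.50 A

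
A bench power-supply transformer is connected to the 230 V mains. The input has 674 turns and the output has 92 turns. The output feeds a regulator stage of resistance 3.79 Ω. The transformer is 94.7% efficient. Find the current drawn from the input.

I_in ≈ 1.19 A

V_out = 230 × 92/674 = 31.395 V.
I_out = V_out/R = 31.395/3.79 = 8.2836 A.
P_out = V_out I_out = 31.395 × 8.2836 = 260.06 W.
P_in = P_out/η = 260.06/0.947 = 274.61 W.
I_in = P_in/V_in = 274.61/230 = 1.19 A.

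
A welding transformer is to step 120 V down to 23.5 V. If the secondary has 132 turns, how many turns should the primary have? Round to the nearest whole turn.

N_p/N_s = V_p/V_s, so N_p = 132 × 120/23.5 = 674.0 ≈ 674 turns.

N_p = 674 turns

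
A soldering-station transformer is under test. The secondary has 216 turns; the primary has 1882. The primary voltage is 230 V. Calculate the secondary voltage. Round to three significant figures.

V_s ≈ 26.4 V

V_s/V_p = N_s/N_p, so V_s = 230 × 216/1882 = 26.4 V.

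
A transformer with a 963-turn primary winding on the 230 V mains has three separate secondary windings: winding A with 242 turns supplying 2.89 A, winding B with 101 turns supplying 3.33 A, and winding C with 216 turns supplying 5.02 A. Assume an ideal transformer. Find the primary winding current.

V_A = 230 × 242/963 = 57.799 V; V_B = 230 × 101/963 = 24.123 V; V_C = 230 × 216/963 = 51.589 V.
P_out = V_A I_A + V_B I_B + V_C I_C = 57.799×2.89 + 24.123×3.33 + 51.589×5.02 = 167.04 + 80.328 + 258.98 = 506.34 W.
Ideal ⇒ P_in = P_out, so I_p = P_out/V_p = 506.34/230 = 2.20 A.

I_p ≈ 2.20 A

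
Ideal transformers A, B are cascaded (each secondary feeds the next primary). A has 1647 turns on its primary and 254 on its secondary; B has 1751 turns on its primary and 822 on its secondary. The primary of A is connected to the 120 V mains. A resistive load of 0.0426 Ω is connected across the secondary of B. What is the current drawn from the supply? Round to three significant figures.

I_supply ≈ 14.8 A

After A: V = 120.00 × 254/1647 = 18.506 V.
After B: V = 18.506 × 822/1751 = 8.6877 V.
I_load = 8.6877/0.0426 = 203.94 A, so P_out = 8.6877 × 203.94 = 1771.8 W.
All ideal ⇒ P_in = P_out, so I_supply = 1771.8/120 = 14.8 A.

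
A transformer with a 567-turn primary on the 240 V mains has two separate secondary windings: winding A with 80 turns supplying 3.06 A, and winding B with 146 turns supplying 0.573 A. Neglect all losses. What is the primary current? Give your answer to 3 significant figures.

V_A = 240 × 80/567 = 33.862 V; V_B = 240 × 146/567 = 61.799 V.
P_out = V_A I_A + V_B I_B = 33.862×3.06 + 61.799×0.573 = 103.62 + 35.411 = 139.03 W.
Ideal ⇒ P_in = P_out, so I_p = P_out/V_p = 139.03/240 = 0.579 A.

I_p ≈ 0.579 A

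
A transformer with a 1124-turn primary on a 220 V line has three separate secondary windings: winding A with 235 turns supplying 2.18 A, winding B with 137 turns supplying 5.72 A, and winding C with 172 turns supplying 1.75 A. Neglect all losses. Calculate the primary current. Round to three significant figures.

V_A = 220 × 235/1124 = 45.996 V; V_B = 220 × 137/1124 = 26.815 V; V_C = 220 × 172/1124 = 33.665 V.
P_out = V_A I_A + V_B I_B + V_C I_C = 45.996×2.18 + 26.815×5.72 + 33.665×1.75 = 100.27 + 153.38 + 58.915 = 312.57 W.
Ideal ⇒ P_in = P_out, so I_p = P_out/V_p = 312.57/220 = 1.42 A.

I_p ≈ 1.42 A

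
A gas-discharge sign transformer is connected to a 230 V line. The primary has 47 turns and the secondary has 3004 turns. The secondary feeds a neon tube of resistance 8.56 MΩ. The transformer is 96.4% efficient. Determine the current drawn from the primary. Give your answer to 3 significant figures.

V_s = 230 × 3004/47 = 14700 V.
I_s = V_s/R = 14700/(8.56×10^6) = 0.0017173 A.
P_out = V_s I_s = 14700 × 0.0017173 = 25.246 W.
P_in = P_out/η = 25.246/0.964 = 26.188 W.
I_p = P_in/V_p = 26.188/230 = 0.114 A.

I_p ≈ 0.114 A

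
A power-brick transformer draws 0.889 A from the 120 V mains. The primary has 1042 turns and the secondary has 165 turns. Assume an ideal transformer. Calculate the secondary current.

I_s/I_p = N_p/N_s, so I_s = 0.889 × 1042/165 = 5.61 A.

I_s ≈ 5.61 A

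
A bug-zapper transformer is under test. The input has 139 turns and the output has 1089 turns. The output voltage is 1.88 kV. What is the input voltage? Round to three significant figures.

V_in/V_out = N_in/N_out, so V_in = 1880 × 139/1089 = 240 V.

V_in ≈ 240 V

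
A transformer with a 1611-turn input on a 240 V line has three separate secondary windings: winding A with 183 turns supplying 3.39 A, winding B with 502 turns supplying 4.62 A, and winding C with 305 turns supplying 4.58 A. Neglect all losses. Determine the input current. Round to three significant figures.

V_A = 240 × 183/1611 = 27.263 V; V_B = 240 × 502/1611 = 74.786 V; V_C = 240 × 305/1611 = 45.438 V.
P_out = V_A I_A + V_B I_B + V_C I_C = 27.263×3.39 + 74.786×4.62 + 45.438×4.58 = 92.420 + 345.51 + 208.10 = 646.04 W.
Ideal ⇒ P_in = P_out, so I_in = P_out/V_in = 646.04/240 = 2.69 A.

I_in ≈ 2.69 A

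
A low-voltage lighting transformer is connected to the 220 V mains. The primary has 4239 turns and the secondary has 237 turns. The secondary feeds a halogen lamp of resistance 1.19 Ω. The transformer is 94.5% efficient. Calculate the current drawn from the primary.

I_p ≈ 0.612 A

V_s = 220 × 237/4239 = 12.300 V.
I_s = V_s/R = 12.300/1.19 = 10.336 A.
P_out = V_s I_s = 12.300 × 10.336 = 127.14 W.
P_in = P_out/η = 127.14/0.945 = 134.54 W.
I_p = P_in/V_p = 134.54/220 = 0.612 A.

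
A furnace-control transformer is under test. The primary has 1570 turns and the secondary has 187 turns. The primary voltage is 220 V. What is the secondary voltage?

V_s ≈ 26.2 V

V_s/V_p = N_s/N_p, so V_s = 220 × 187/1570 = 26.2 V.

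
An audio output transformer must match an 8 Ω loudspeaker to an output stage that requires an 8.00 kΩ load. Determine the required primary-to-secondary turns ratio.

Z_p/Z_s = (N_p/N_s)², so N_p/N_s = √(8000/8) = √1000 = 31.6.

N_p/N_s ≈ 31.6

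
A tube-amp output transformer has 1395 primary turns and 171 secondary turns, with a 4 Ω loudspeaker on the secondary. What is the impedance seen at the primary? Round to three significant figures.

Z_p = (N_p/N_s)² × Z_s = (1395/171)² × 4 = 266 Ω.

Z_p ≈ 266 Ω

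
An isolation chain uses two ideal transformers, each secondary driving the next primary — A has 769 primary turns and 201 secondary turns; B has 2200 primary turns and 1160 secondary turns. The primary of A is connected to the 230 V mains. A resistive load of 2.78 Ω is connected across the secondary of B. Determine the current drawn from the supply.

Secondary of A: V = 230.00 × 201/769 = 60.117 V.
Secondary of B: V = 60.117 × 1160/2200 = 31.698 V.
I_load = 31.698/2.78 = 11.402 A, so P_out = 31.698 × 11.402 = 361.43 W.
All ideal ⇒ P_in = P_out, so I_supply = 361.43/230 = 1.57 A.

I_supply ≈ 1.57 A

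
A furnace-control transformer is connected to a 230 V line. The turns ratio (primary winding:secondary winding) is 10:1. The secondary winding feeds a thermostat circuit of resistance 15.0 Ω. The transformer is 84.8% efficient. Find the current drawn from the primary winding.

V_s = 230 × 1/10 = 23.000 V.
I_s = V_s/R = 23.000/15.0 = 1.5333 A.
P_out = V_s I_s = 23.000 × 1.5333 = 35.267 W.
P_in = P_out/η = 35.267/0.848 = 41.588 W.
I_p = P_in/V_p = 41.588/230 = 0.181 A.

I_p ≈ 0.181 A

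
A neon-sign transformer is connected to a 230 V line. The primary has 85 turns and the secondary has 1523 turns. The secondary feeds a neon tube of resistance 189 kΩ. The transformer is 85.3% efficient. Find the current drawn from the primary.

I_p ≈ 0.458 A

V_s = 230 × 1523/85 = 4121.1 V.
I_s = V_s/R = 4121.1/189000 = 0.021805 A.
P_out = V_s I_s = 4121.1 × 0.021805 = 89.858 W.
P_in = P_out/η = 89.858/0.853 = 105.34 W.
I_p = P_in/V_p = 105.34/230 = 0.458 A.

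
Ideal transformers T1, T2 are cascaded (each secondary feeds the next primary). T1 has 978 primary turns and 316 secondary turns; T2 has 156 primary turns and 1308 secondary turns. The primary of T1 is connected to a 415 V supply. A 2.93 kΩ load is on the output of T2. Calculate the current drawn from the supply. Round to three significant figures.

I_supply ≈ 1.04 A

Secondary of T1: V = 415.00 × 316/978 = 134.09 V.
Secondary of T2: V = 134.09 × 1308/156 = 1124.3 V.
I_load = 1124.3/2930 = 0.38372 A, so P_out = 1124.3 × 0.38372 = 431.41 W.
All ideal ⇒ P_in = P_out, so I_supply = 431.41/415 = 1.04 A.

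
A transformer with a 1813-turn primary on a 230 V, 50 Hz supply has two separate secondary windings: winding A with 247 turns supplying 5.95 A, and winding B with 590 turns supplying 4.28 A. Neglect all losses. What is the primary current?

V_A = 230 × 247/1813 = 31.335 V; V_B = 230 × 590/1813 = 74.848 V.
P_out = V_A I_A + V_B I_B = 31.335×5.95 + 74.848×4.28 = 186.44 + 320.35 = 506.79 W.
Ideal ⇒ P_in = P_out, so I_p = P_out/V_p = 506.79/230 = 2.20 A.

I_p ≈ 2.20 A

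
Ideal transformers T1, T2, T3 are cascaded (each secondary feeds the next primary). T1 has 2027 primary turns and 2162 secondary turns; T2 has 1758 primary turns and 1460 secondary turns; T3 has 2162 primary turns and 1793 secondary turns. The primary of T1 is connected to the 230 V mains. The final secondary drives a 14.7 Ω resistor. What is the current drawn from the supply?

Secondary of T1: V = 230.00 × 2162/2027 = 245.32 V.
Secondary of T2: V = 245.32 × 1460/1758 = 203.73 V.
Secondary of T3: V = 203.73 × 1793/2162 = 168.96 V.
I_load = 168.96/14.7 = 11.494 A, so P_out = 168.96 × 11.494 = 1942.0 W.
All ideal ⇒ P_in = P_out, so I_supply = 1942.0/230 = 8.44 A.

I_supply ≈ 8.44 A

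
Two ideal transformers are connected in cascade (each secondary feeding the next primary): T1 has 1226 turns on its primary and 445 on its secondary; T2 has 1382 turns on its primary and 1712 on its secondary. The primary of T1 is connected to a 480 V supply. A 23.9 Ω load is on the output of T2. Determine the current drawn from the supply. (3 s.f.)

I_supply ≈ 4.06 A

Secondary of T1: V = 480.00 × 445/1226 = 174.23 V.
Secondary of T2: V = 174.23 × 1712/1382 = 215.83 V.
I_load = 215.83/23.9 = 9.0304 A, so P_out = 215.83 × 9.0304 = 1949.0 W.
All ideal ⇒ P_in = P_out, so I_supply = 1949.0/480 = 4.06 A.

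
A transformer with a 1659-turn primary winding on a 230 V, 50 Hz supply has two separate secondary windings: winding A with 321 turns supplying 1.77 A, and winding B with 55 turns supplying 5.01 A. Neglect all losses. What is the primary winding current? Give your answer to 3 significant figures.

I_p ≈ 0.509 A

V_A = 230 × 321/1659 = 44.503 V; V_B = 230 × 55/1659 = 7.6251 V.
P_out = V_A I_A + V_B I_B = 44.503×1.77 + 7.6251×5.01 = 78.770 + 38.202 = 116.97 W.
Ideal ⇒ P_in = P_out, so I_p = P_out/V_p = 116.97/230 = 0.509 A.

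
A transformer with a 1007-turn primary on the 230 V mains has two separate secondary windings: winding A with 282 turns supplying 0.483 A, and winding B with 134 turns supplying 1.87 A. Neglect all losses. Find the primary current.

I_p ≈ 0.384 A

V_A = 230 × 282/1007 = 64.409 V; V_B = 230 × 134/1007 = 30.606 V.
P_out = V_A I_A + V_B I_B = 64.409×0.483 + 30.606×1.87 = 31.110 + 57.233 = 88.342 W.
Ideal ⇒ P_in = P_out, so I_p = P_out/V_p = 88.342/230 = 0.384 A.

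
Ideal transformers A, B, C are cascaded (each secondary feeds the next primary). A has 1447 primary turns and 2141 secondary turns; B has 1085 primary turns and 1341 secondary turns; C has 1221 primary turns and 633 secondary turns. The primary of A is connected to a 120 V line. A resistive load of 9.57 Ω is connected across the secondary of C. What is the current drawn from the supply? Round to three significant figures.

I_supply ≈ 11.3 A

After A: V = 120.00 × 2141/1447 = 177.55 V.
After B: V = 177.55 × 1341/1085 = 219.45 V.
After C: V = 219.45 × 633/1221 = 113.77 V.
I_load = 113.77/9.57 = 11.888 A, so P_out = 113.77 × 11.888 = 1352.4 W.
All ideal ⇒ P_in = P_out, so I_supply = 1352.4/120 = 11.3 A.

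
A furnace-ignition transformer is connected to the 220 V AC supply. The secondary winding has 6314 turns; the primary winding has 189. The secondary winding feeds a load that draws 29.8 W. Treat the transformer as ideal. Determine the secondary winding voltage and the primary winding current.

V_s = V_p × N_s/N_p = 220 × 6314/189 = 7349.6 V.
I_s = P/V_s = 29.8/7349.6 = 0.0040546 A.
I_p = I_s × N_s/N_p = 0.0040546 × 6314/189 = 0.135 A.

V_s ≈ 7350 V, I_p ≈ 0.135 A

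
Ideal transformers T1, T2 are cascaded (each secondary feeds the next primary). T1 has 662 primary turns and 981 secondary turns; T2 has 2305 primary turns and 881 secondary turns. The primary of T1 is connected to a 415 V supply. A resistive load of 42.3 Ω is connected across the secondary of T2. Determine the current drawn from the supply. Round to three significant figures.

Secondary of T1: V = 415.00 × 981/662 = 614.98 V.
Secondary of T2: V = 614.98 × 881/2305 = 235.05 V.
I_load = 235.05/42.3 = 5.5568 A, so P_out = 235.05 × 5.5568 = 1306.1 W.
All ideal ⇒ P_in = P_out, so I_supply = 1306.1/415 = 3.15 A.

I_supply ≈ 3.15 A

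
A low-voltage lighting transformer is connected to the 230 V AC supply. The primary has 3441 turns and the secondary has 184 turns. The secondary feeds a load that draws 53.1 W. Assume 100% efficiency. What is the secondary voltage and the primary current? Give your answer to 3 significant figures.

V_s = V_p × N_s/N_p = 230 × 184/3441 = 12.299 V.
I_s = P/V_s = 53.1/12.299 = 4.3175 A.
I_p = I_s × N_s/N_p = 4.3175 × 184/3441 = 0.231 A.

V_s ≈ 12.3 V, I_p ≈ 0.231 A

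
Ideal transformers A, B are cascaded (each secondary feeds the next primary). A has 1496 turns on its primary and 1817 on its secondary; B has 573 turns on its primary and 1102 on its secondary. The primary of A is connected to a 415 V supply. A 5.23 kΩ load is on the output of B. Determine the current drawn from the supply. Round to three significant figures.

I_supply ≈ 0.433 A

Secondary of A: V = 415.00 × 1817/1496 = 504.05 V.
Secondary of B: V = 504.05 × 1102/573 = 969.39 V.
I_load = 969.39/5230 = 0.18535 A, so P_out = 969.39 × 0.18535 = 179.68 W.
All ideal ⇒ P_in = P_out, so I_supply = 179.68/415 = 0.433 A.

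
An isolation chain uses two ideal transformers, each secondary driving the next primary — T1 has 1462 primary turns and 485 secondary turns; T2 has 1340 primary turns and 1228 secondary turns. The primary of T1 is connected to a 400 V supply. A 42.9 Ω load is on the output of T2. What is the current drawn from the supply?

I_supply ≈ 0.862 A

Secondary of T1: V = 400.00 × 485/1462 = 132.69 V.
Secondary of T2: V = 132.69 × 1228/1340 = 121.60 V.
I_load = 121.60/42.9 = 2.8346 A, so P_out = 121.60 × 2.8346 = 344.70 W.
All ideal ⇒ P_in = P_out, so I_supply = 344.70/400 = 0.862 A.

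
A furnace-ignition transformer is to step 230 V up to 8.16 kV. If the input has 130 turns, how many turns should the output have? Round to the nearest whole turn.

N_out/N_in = V_out/V_in, so N_out = 130 × 8160/230 = 4612.2 ≈ 4612 turns.

N_out = 4612 turns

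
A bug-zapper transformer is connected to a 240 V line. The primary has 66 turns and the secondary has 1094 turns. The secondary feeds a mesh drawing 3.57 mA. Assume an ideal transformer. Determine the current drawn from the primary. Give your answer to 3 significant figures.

I_p ≈ 0.0592 A

For an ideal transformer I_p N_p = I_s N_s, so I_p = 0.00357 × 1094/66 = 0.0592 A.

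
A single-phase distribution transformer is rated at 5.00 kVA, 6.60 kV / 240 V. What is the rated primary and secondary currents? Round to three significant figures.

I_p ≈ 0.758 A, I_s ≈ 20.8 A

I_p = S/V_p = 5000/6600 = 0.758 A.
I_s = S/V_s = 5000/240 = 20.8 A.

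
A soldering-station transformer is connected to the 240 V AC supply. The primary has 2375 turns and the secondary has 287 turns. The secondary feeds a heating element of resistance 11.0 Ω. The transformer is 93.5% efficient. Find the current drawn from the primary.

I_p ≈ 0.341 A

V_s = 240 × 287/2375 = 29.002 V.
I_s = V_s/R = 29.002/11.0 = 2.6366 A.
P_out = V_s I_s = 29.002 × 2.6366 = 76.466 W.
P_in = P_out/η = 76.466/0.935 = 81.781 W.
I_p = P_in/V_p = 81.781/240 = 0.341 A.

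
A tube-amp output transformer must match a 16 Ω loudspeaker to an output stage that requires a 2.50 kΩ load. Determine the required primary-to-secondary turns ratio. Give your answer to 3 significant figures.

N_p/N_s ≈ 12.5

Z_p/Z_s = (N_p/N_s)², so N_p/N_s = √(2500/16) = √156 = 12.5.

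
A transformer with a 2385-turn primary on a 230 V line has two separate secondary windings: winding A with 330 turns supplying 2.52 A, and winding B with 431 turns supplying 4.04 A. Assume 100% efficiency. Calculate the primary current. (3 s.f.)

I_p ≈ 1.08 A

V_A = 230 × 330/2385 = 31.824 V; V_B = 230 × 431/2385 = 41.564 V.
P_out = V_A I_A + V_B I_B = 31.824×2.52 + 41.564×4.04 = 80.196 + 167.92 = 248.11 W.
Ideal ⇒ P_in = P_out, so I_p = P_out/V_p = 248.11/230 = 1.08 A.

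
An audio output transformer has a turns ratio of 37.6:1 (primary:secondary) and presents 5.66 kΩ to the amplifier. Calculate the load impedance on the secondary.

Z_s = Z_p/(N_p/N_s)² = 5660/37.6² = 4.00 Ω.

Z_s ≈ 4.00 Ω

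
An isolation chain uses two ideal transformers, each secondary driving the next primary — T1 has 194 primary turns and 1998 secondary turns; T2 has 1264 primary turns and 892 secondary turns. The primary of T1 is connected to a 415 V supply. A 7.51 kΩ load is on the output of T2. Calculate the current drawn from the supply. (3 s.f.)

After T1: V = 415.00 × 1998/194 = 4274.1 V.
After T2: V = 4274.1 × 892/1264 = 3016.2 V.
I_load = 3016.2/7510 = 0.40162 A, so P_out = 3016.2 × 0.40162 = 1211.4 W.
All ideal ⇒ P_in = P_out, so I_supply = 1211.4/415 = 2.92 A.

I_supply ≈ 2.92 A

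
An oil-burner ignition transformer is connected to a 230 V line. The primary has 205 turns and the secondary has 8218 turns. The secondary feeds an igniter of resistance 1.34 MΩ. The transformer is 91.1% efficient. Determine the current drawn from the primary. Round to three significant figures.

I_p ≈ 0.303 A

V_s = 230 × 8218/205 = 9220.2 V.
I_s = V_s/R = 9220.2/(1.34×10^6) = 0.0068807 A.
P_out = V_s I_s = 9220.2 × 0.0068807 = 63.442 W.
P_in = P_out/η = 63.442/0.911 = 69.640 W.
I_p = P_in/V_p = 69.640/230 = 0.303 A.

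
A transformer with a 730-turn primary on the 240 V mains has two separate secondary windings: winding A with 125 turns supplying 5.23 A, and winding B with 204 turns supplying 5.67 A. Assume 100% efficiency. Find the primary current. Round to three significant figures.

V_A = 240 × 125/730 = 41.096 V; V_B = 240 × 204/730 = 67.068 V.
P_out = V_A I_A + V_B I_B = 41.096×5.23 + 67.068×5.67 = 214.93 + 380.28 = 595.21 W.
Ideal ⇒ P_in = P_out, so I_p = P_out/V_p = 595.21/240 = 2.48 A.

I_p ≈ 2.48 A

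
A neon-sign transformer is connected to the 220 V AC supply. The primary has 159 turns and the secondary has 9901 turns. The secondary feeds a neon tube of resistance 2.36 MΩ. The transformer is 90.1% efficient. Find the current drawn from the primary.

V_s = 220 × 9901/159 = 13699 V.
I_s = V_s/R = 13699/(2.36×10^6) = 0.0058049 A.
P_out = V_s I_s = 13699 × 0.0058049 = 79.524 W.
P_in = P_out/η = 79.524/0.901 = 88.262 W.
I_p = P_in/V_p = 88.262/220 = 0.401 A.

I_p ≈ 0.401 A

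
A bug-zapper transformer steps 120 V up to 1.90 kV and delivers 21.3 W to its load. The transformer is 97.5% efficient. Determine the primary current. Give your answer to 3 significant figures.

P_in = P_out/η = 21.3/0.975 = 21.846 W.
I_p = P_in/V_p = 21.846/120 = 0.182 A.

I_p ≈ 0.182 A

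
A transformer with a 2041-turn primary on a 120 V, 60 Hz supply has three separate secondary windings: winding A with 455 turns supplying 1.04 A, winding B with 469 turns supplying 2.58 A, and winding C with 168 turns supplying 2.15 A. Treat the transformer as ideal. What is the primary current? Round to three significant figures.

I_p ≈ 1.00 A

V_A = 120 × 455/2041 = 26.752 V; V_B = 120 × 469/2041 = 27.575 V; V_C = 120 × 168/2041 = 9.8775 V.
P_out = V_A I_A + V_B I_B + V_C I_C = 26.752×1.04 + 27.575×2.58 + 9.8775×2.15 = 27.822 + 71.143 + 21.237 = 120.20 W.
Ideal ⇒ P_in = P_out, so I_p = P_out/V_p = 120.20/120 = 1.00 A.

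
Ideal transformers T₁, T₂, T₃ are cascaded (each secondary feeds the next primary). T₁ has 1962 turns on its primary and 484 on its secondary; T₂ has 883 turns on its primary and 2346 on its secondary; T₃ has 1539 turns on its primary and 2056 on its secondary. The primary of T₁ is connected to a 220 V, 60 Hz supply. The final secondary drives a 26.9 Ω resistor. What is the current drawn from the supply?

Secondary of T₁: V = 220.00 × 484/1962 = 54.271 V.
Secondary of T₂: V = 54.271 × 2346/883 = 144.19 V.
Secondary of T₃: V = 144.19 × 2056/1539 = 192.63 V.
I_load = 192.63/26.9 = 7.1609 A, so P_out = 192.63 × 7.1609 = 1379.4 W.
All ideal ⇒ P_in = P_out, so I_supply = 1379.4/220 = 6.27 A.

I_supply ≈ 6.27 A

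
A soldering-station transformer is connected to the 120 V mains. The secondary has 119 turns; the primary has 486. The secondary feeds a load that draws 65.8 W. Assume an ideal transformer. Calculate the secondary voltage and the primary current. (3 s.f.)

V_s = V_p × N_s/N_p = 120 × 119/486 = 29.383 V.
I_s = P/V_s = 65.8/29.383 = 2.2394 A.
I_p = I_s × N_s/N_p = 2.2394 × 119/486 = 0.548 A.

V_s ≈ 29.4 V, I_p ≈ 0.548 A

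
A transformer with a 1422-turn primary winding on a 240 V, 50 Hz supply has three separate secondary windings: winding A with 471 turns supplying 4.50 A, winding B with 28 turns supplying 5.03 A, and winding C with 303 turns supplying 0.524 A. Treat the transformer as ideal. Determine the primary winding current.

V_A = 240 × 471/1422 = 79.494 V; V_B = 240 × 28/1422 = 4.7257 V; V_C = 240 × 303/1422 = 51.139 V.
P_out = V_A I_A + V_B I_B + V_C I_C = 79.494×4.50 + 4.7257×5.03 + 51.139×0.524 = 357.72 + 23.770 + 26.797 = 408.29 W.
Ideal ⇒ P_in = P_out, so I_p = P_out/V_p = 408.29/240 = 1.70 A.

I_p ≈ 1.70 A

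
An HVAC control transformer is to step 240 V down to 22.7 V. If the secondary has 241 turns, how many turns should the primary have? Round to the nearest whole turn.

N_p/N_s = V_p/V_s, so N_p = 241 × 240/22.7 = 2548.0 ≈ 2548 turns.

N_p = 2548 turns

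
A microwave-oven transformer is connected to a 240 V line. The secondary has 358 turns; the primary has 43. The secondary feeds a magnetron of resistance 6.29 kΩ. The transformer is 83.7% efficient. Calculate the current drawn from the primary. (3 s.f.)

I_p ≈ 3.16 A

V_s = 240 × 358/43 = 1998.1 V.
I_s = V_s/R = 1998.1/6290 = 0.31767 A.
P_out = V_s I_s = 1998.1 × 0.31767 = 634.75 W.
P_in = P_out/η = 634.75/0.837 = 758.36 W.
I_p = P_in/V_p = 758.36/240 = 3.16 A.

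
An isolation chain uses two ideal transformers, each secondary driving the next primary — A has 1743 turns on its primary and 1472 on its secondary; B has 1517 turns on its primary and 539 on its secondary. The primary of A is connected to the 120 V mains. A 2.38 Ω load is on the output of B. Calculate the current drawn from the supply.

After A: V = 120.00 × 1472/1743 = 101.34 V.
After B: V = 101.34 × 539/1517 = 36.008 V.
I_load = 36.008/2.38 = 15.129 A, so P_out = 36.008 × 15.129 = 544.77 W.
All ideal ⇒ P_in = P_out, so I_supply = 544.77/120 = 4.54 A.

I_supply ≈ 4.54 A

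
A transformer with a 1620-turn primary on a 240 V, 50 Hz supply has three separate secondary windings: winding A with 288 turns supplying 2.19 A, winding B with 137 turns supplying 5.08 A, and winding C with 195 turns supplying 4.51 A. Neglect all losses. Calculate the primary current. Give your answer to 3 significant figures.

I_p ≈ 1.36 A

V_A = 240 × 288/1620 = 42.667 V; V_B = 240 × 137/1620 = 20.296 V; V_C = 240 × 195/1620 = 28.889 V.
P_out = V_A I_A + V_B I_B + V_C I_C = 42.667×2.19 + 20.296×5.08 + 28.889×4.51 = 93.440 + 103.11 + 130.29 = 326.83 W.
Ideal ⇒ P_in = P_out, so I_p = P_out/V_p = 326.83/240 = 1.36 A.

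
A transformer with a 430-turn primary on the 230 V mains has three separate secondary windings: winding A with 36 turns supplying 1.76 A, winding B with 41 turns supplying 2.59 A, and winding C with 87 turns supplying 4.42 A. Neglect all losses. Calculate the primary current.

V_A = 230 × 36/430 = 19.256 V; V_B = 230 × 41/430 = 21.930 V; V_C = 230 × 87/430 = 46.535 V.
P_out = V_A I_A + V_B I_B + V_C I_C = 19.256×1.76 + 21.930×2.59 + 46.535×4.42 = 33.890 + 56.799 + 205.68 = 296.37 W.
Ideal ⇒ P_in = P_out, so I_p = P_out/V_p = 296.37/230 = 1.29 A.

I_p ≈ 1.29 A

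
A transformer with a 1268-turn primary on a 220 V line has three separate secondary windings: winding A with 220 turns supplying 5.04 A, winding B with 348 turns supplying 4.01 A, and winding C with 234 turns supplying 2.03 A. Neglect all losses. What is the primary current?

V_A = 220 × 220/1268 = 38.170 V; V_B = 220 × 348/1268 = 60.379 V; V_C = 220 × 234/1268 = 40.599 V.
P_out = V_A I_A + V_B I_B + V_C I_C = 38.170×5.04 + 60.379×4.01 + 40.599×2.03 = 192.38 + 242.12 + 82.417 = 516.91 W.
Ideal ⇒ P_in = P_out, so I_p = P_out/V_p = 516.91/220 = 2.35 A.

I_p ≈ 2.35 A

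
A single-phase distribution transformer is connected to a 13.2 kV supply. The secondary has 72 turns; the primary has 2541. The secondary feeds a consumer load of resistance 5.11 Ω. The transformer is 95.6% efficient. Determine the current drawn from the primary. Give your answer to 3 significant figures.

V_s = 13200 × 72/2541 = 374.03 V.
I_s = V_s/R = 374.03/5.11 = 73.195 A.
P_out = V_s I_s = 374.03 × 73.195 = 27377 W.
P_in = P_out/η = 27377/0.956 = 28637 W.
I_p = P_in/V_p = 28637/13200 = 2.17 A.

I_p ≈ 2.17 A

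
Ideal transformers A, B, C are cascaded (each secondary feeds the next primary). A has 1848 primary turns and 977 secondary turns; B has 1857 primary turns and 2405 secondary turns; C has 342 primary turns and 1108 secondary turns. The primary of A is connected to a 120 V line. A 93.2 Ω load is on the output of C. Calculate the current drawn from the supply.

I_supply ≈ 6.34 A

After A: V = 120.00 × 977/1848 = 63.442 V.
After B: V = 63.442 × 2405/1857 = 82.163 V.
After C: V = 82.163 × 1108/342 = 266.19 V.
I_load = 266.19/93.2 = 2.8561 A, so P_out = 266.19 × 2.8561 = 760.27 W.
All ideal ⇒ P_in = P_out, so I_supply = 760.27/120 = 6.34 A.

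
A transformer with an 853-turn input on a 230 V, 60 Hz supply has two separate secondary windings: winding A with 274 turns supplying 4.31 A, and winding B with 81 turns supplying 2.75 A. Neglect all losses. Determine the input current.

V_A = 230 × 274/853 = 73.880 V; V_B = 230 × 81/853 = 21.841 V.
P_out = V_A I_A + V_B I_B = 73.880×4.31 + 21.841×2.75 = 318.42 + 60.062 = 378.49 W.
Ideal ⇒ P_in = P_out, so I_in = P_out/V_in = 378.49/230 = 1.65 A.

I_in ≈ 1.65 A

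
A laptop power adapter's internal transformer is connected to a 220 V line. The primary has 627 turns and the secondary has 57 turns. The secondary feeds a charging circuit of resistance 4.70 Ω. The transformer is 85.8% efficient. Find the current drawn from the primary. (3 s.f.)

V_s = 220 × 57/627 = 20.000 V.
I_s = V_s/R = 20.000/4.70 = 4.2553 A.
P_out = V_s I_s = 20.000 × 4.2553 = 85.106 W.
P_in = P_out/η = 85.106/0.858 = 99.192 W.
I_p = P_in/V_p = 99.192/220 = 0.451 A.

I_p ≈ 0.451 A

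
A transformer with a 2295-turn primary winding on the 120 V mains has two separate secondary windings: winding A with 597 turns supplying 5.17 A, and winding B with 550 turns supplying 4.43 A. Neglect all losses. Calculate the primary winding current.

V_A = 120 × 597/2295 = 31.216 V; V_B = 120 × 550/2295 = 28.758 V.
P_out = V_A I_A + V_B I_B = 31.216×5.17 + 28.758×4.43 = 161.39 + 127.40 = 288.78 W.
Ideal ⇒ P_in = P_out, so I_p = P_out/V_p = 288.78/120 = 2.41 A.

I_p ≈ 2.41 A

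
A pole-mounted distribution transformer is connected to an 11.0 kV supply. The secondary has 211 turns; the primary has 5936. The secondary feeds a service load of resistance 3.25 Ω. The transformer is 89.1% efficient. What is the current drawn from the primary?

V_s = 11000 × 211/5936 = 391.00 V.
I_s = V_s/R = 391.00/3.25 = 120.31 A.
P_out = V_s I_s = 391.00 × 120.31 = 47041 W.
P_in = P_out/η = 47041/0.891 = 52796 W.
I_p = P_in/V_p = 52796/11000 = 4.80 A.

I_p ≈ 4.80 A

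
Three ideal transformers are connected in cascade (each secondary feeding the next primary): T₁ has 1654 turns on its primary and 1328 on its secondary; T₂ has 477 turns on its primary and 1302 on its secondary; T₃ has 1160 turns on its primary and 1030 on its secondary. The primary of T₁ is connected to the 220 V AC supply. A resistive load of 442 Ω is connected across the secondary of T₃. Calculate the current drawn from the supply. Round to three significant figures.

Secondary of T₁: V = 220.00 × 1328/1654 = 176.64 V.
Secondary of T₂: V = 176.64 × 1302/477 = 482.15 V.
Secondary of T₃: V = 482.15 × 1030/1160 = 428.11 V.
I_load = 428.11/442 = 0.96858 A, so P_out = 428.11 × 0.96858 = 414.66 W.
All ideal ⇒ P_in = P_out, so I_supply = 414.66/220 = 1.88 A.

I_supply ≈ 1.88 A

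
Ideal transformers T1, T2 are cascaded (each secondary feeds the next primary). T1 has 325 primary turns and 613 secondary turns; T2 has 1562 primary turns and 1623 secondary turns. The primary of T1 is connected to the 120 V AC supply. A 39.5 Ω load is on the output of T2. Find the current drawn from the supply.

Secondary of T1: V = 120.00 × 613/325 = 226.34 V.
Secondary of T2: V = 226.34 × 1623/1562 = 235.18 V.
I_load = 235.18/39.5 = 5.9539 A, so P_out = 235.18 × 5.9539 = 1400.2 W.
All ideal ⇒ P_in = P_out, so I_supply = 1400.2/120 = 11.7 A.

I_supply ≈ 11.7 A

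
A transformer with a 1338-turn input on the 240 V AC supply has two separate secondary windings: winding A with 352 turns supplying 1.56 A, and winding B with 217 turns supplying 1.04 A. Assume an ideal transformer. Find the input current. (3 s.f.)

I_in ≈ 0.579 A

V_A = 240 × 352/1338 = 63.139 V; V_B = 240 × 217/1338 = 38.924 V.
P_out = V_A I_A + V_B I_B = 63.139×1.56 + 38.924×1.04 = 98.497 + 40.481 = 138.98 W.
Ideal ⇒ P_in = P_out, so I_in = P_out/V_in = 138.98/240 = 0.579 A.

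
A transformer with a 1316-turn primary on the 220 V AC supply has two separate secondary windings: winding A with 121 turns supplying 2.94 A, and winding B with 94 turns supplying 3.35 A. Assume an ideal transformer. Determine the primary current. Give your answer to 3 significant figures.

I_p ≈ 0.510 A

V_A = 220 × 121/1316 = 20.228 V; V_B = 220 × 94/1316 = 15.714 V.
P_out = V_A I_A + V_B I_B = 20.228×2.94 + 15.714×3.35 = 59.470 + 52.643 = 112.11 W.
Ideal ⇒ P_in = P_out, so I_p = P_out/V_p = 112.11/220 = 0.510 A.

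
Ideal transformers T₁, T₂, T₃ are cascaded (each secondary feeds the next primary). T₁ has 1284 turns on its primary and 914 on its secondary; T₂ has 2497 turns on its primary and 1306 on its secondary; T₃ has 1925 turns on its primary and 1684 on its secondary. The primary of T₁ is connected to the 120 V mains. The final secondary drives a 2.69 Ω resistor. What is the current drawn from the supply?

After T₁: V = 120.00 × 914/1284 = 85.421 V.
After T₂: V = 85.421 × 1306/2497 = 44.677 V.
After T₃: V = 44.677 × 1684/1925 = 39.084 V.
I_load = 39.084/2.69 = 14.529 A, so P_out = 39.084 × 14.529 = 567.86 W.
All ideal ⇒ P_in = P_out, so I_supply = 567.86/120 = 4.73 A.

I_supply ≈ 4.73 A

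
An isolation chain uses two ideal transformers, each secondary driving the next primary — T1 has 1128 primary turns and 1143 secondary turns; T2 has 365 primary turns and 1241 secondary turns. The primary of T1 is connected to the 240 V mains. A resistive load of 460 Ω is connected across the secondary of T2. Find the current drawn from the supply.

After T1: V = 240.00 × 1143/1128 = 243.19 V.
After T2: V = 243.19 × 1241/365 = 826.85 V.
I_load = 826.85/460 = 1.7975 A, so P_out = 826.85 × 1.7975 = 1486.3 W.
All ideal ⇒ P_in = P_out, so I_supply = 1486.3/240 = 6.19 A.

I_supply ≈ 6.19 A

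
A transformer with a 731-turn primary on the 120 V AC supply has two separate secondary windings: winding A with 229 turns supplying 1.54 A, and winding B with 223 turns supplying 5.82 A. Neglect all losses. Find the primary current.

V_A = 120 × 229/731 = 37.592 V; V_B = 120 × 223/731 = 36.607 V.
P_out = V_A I_A + V_B I_B = 37.592×1.54 + 36.607×5.82 = 57.892 + 213.05 = 270.95 W.
Ideal ⇒ P_in = P_out, so I_p = P_out/V_p = 270.95/120 = 2.26 A.

I_p ≈ 2.26 A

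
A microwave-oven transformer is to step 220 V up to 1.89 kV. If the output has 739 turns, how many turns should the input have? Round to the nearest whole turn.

N_in = 86 turns

N_in/N_out = V_in/V_out, so N_in = 739 × 220/1890 = 86.0 ≈ 86 turns.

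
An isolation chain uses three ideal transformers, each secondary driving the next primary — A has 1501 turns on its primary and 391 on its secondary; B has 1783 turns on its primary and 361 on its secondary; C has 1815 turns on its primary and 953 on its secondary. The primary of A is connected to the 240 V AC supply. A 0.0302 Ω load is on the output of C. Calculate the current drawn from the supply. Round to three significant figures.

I_supply ≈ 6.09 A

After A: V = 240.00 × 391/1501 = 62.518 V.
After B: V = 62.518 × 361/1783 = 12.658 V.
After C: V = 12.658 × 953/1815 = 6.6463 V.
I_load = 6.6463/0.0302 = 220.08 A, so P_out = 6.6463 × 220.08 = 1462.7 W.
All ideal ⇒ P_in = P_out, so I_supply = 1462.7/240 = 6.09 A.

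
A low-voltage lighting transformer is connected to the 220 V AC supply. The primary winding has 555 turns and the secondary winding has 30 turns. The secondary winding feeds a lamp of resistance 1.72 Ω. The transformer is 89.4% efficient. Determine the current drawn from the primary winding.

I_p ≈ 0.418 A

V_s = 220 × 30/555 = 11.892 V.
I_s = V_s/R = 11.892/1.72 = 6.9139 A.
P_out = V_s I_s = 11.892 × 6.9139 = 82.219 W.
P_in = P_out/η = 82.219/0.894 = 91.968 W.
I_p = P_in/V_p = 91.968/220 = 0.418 A.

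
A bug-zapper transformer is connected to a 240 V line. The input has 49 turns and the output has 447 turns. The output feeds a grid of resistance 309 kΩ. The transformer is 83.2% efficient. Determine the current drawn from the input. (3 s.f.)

I_in ≈ 0.0777 A

V_out = 240 × 447/49 = 2189.4 V.
I_out = V_out/R = 2189.4/309000 = 0.0070854 A.
P_out = V_out I_out = 2189.4 × 0.0070854 = 15.513 W.
P_in = P_out/η = 15.513/0.832 = 18.645 W.
I_in = P_in/V_in = 18.645/240 = 0.0777 A.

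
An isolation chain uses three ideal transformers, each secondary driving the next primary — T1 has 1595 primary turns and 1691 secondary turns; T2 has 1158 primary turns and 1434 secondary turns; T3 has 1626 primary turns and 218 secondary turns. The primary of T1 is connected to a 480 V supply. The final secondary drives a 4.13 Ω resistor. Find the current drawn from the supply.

Secondary of T1: V = 480.00 × 1691/1595 = 508.89 V.
Secondary of T2: V = 508.89 × 1434/1158 = 630.18 V.
Secondary of T3: V = 630.18 × 218/1626 = 84.489 V.
I_load = 84.489/4.13 = 20.457 A, so P_out = 84.489 × 20.457 = 1728.4 W.
All ideal ⇒ P_in = P_out, so I_supply = 1728.4/480 = 3.60 A.

I_supply ≈ 3.60 A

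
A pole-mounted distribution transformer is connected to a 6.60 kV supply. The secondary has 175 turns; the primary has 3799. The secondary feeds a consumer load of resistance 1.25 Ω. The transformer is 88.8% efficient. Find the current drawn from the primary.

V_s = 6600 × 175/3799 = 304.03 V.
I_s = V_s/R = 304.03/1.25 = 243.22 A.
P_out = V_s I_s = 304.03 × 243.22 = 73946 W.
P_in = P_out/η = 73946/0.888 = 83273 W.
I_p = P_in/V_p = 83273/6600 = 12.6 A.

I_p ≈ 12.6 A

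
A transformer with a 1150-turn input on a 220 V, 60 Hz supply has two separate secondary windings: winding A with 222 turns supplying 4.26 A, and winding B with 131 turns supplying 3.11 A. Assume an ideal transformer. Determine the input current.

V_A = 220 × 222/1150 = 42.470 V; V_B = 220 × 131/1150 = 25.061 V.
P_out = V_A I_A + V_B I_B = 42.470×4.26 + 25.061×3.11 = 180.92 + 77.939 = 258.86 W.
Ideal ⇒ P_in = P_out, so I_in = P_out/V_in = 258.86/220 = 1.18 A.

I_in ≈ 1.18 A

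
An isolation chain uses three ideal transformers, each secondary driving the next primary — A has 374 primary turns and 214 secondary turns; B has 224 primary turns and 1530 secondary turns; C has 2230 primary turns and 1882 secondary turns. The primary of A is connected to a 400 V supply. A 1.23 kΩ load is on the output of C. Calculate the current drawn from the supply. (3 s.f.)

I_supply ≈ 3.54 A

Secondary of A: V = 400.00 × 214/374 = 228.88 V.
Secondary of B: V = 228.88 × 1530/224 = 1563.3 V.
Secondary of C: V = 1563.3 × 1882/2230 = 1319.4 V.
I_load = 1319.4/1230 = 1.0726 A, so P_out = 1319.4 × 1.0726 = 1415.2 W.
All ideal ⇒ P_in = P_out, so I_supply = 1415.2/400 = 3.54 A.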